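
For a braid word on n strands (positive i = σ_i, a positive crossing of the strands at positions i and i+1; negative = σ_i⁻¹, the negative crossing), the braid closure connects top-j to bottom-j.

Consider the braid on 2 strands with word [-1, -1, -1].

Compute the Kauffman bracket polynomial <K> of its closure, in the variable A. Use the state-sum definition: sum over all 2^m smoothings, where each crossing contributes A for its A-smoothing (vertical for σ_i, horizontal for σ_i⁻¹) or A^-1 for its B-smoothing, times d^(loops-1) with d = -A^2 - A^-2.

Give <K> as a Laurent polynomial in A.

A^7 - A^3 - A^-5

Derivation:
Braid: s1^-1 s1^-1 s1^-1 on 2 strands, 3 crossings.
Writhe w = (#positive) - (#negative) = 0 - 3 = -3.
Computing the Kauffman bracket via state sum. There are 2^3 = 8 states.
Smooth each crossing (0=||, 1=⌣⌢); contribution A^(Σ sign_k(1-2s_k)) * d^(L-1).
  state 000: A-exp=-3, loops=2, term = A^-3 * d^1
  state 001: A-exp=-1, loops=1, term = A^-1 * d^0
  state 010: A-exp=-1, loops=1, term = A^-1 * d^0
  state 011: A-exp=+1, loops=2, term = A^1 * d^1
  state 100: A-exp=-1, loops=1, term = A^-1 * d^0
  state 101: A-exp=+1, loops=2, term = A^1 * d^1
  state 110: A-exp=+1, loops=2, term = A^1 * d^1
  state 111: A-exp=+3, loops=3, term = A^3 * d^2
Collect the terms by A-exponent (count of states per loop number):
Powers of d = -A^2 - A^-2: d^2 = A^4 + 2 + A^-4.
  A^3 * (d^2) = A^7 + 2*A^3 + A^-1
  A^1 * (3*d) = -3*A^3 - 3*A^-1
  A^-1 * (3) = 3*A^-1
  A^-3 * (d) = -A^-1 - A^-5
Summing the groups: <K> = A^7 - A^3 - A^-5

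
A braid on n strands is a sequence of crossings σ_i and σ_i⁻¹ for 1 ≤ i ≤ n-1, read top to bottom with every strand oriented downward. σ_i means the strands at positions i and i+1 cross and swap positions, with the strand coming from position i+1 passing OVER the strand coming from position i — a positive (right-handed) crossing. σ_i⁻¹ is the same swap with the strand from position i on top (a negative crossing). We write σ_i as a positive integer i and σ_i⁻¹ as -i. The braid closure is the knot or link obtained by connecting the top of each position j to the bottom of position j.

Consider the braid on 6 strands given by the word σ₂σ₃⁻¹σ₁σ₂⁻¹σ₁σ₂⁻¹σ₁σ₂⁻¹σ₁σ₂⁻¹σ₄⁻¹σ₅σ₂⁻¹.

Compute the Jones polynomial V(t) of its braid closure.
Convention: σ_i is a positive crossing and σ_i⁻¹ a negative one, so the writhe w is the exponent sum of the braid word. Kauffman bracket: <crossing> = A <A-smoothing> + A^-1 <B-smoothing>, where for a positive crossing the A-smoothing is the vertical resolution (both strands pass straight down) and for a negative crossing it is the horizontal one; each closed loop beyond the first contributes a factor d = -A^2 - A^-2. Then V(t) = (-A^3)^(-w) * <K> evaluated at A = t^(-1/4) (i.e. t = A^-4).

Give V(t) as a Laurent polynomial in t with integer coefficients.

t^4 - 4*t^3 + 6*t^2 - 7*t + 9 - 7*t^-1 + 6*t^-2 - 4*t^-3 + t^-4

Derivation:
The presented braid s2 s3^-1 s1 s2^-1 s1 s2^-1 s1 s2^-1 s1 s2^-1 s4^-1 s5 s2^-1 on 6 strands reduces by inverse Markov moves (closure unchanged at each step):
  Deconjugate: the word is γ·β·γ⁻¹ with γ = s2 (prefix) and γ⁻¹ = s2^-1 (suffix); strip both.
  Destabilize: the word has the form β·s5 where s5 occurs only as the final letter (β ∈ B_5); drop it and the last strand → 5 strands.
  Destabilize: the word has the form β·s4^-1 where s4^-1 occurs only as the final letter (β ∈ B_4); drop it and the last strand → 4 strands.
Reduced to β = s3^-1 s1 s2^-1 s1 s2^-1 s1 s2^-1 s1 s2^-1 on 4 strands, 9 crossings.
Compute on β:
Braid: s3^-1 s1 s2^-1 s1 s2^-1 s1 s2^-1 s1 s2^-1 on 4 strands, 9 crossings.
Writhe w = (#positive) - (#negative) = 4 - 5 = -1.
Computing the Kauffman bracket via state sum. There are 2^9 = 512 states.
Smooth each crossing (0=||, 1=⌣⌢); contribution A^(Σ sign_k(1-2s_k)) * d^(L-1).
Tabulate the states by total A-exponent and number of loops L (A-exp: L × count):
  A^9: L=5 ×1
  A^7: L=4 ×8, L=6 ×1
  A^5: L=3 ×28, L=5 ×8
  A^3: L=2 ×52, L=4 ×32
  A^1: L=1 ×45, L=3 ×77, L=5 ×4
  A^-1: L=2 ×97, L=4 ×29
  A^-3: L=3 ×80, L=5 ×4
  A^-5: L=4 ×36
  A^-7: L=5 ×9
  A^-9: L=6 ×1
Each group contributes A^e * Σ count * d^(L-1):
Powers of d = -A^2 - A^-2: d^2 = A^4 + 2 + A^-4; d^3 = -A^6 - 3*A^2 - 3*A^-2 - A^-6; d^4 = A^8 + 4*A^4 + 6 + 4*A^-4 + A^-8; d^5 = -A^10 - 5*A^6 - 10*A^2 - 10*A^-2 - 5*A^-6 - A^-10.
  A^9 * (d^4) = A^17 + 4*A^13 + 6*A^9 + 4*A^5 + A
  A^7 * (8*d^3 + d^5) = -A^17 - 13*A^13 - 34*A^9 - 34*A^5 - 13*A - A^-3
  A^5 * (28*d^2 + 8*d^4) = 8*A^13 + 60*A^9 + 104*A^5 + 60*A + 8*A^-3
  A^3 * (52*d + 32*d^3) = -32*A^9 - 148*A^5 - 148*A - 32*A^-3
  A^1 * (45 + 77*d^2 + 4*d^4) = 4*A^9 + 93*A^5 + 223*A + 93*A^-3 + 4*A^-7
  A^-1 * (97*d + 29*d^3) = -29*A^5 - 184*A - 184*A^-3 - 29*A^-7
  A^-3 * (80*d^2 + 4*d^4) = 4*A^5 + 96*A + 184*A^-3 + 96*A^-7 + 4*A^-11
  A^-5 * (36*d^3) = -36*A - 108*A^-3 - 108*A^-7 - 36*A^-11
  A^-7 * (9*d^4) = 9*A + 36*A^-3 + 54*A^-7 + 36*A^-11 + 9*A^-15
  A^-9 * (d^5) = -A - 5*A^-3 - 10*A^-7 - 10*A^-11 - 5*A^-15 - A^-19
Summing the groups: <K> = -A^13 + 4*A^9 - 6*A^5 + 7*A - 9*A^-3 + 7*A^-7 - 6*A^-11 + 4*A^-15 - A^-19
Normalise by the writhe: (-A^3)^(-w) = (-A^3)^(1) = -A^3, so f(A) = -A^3 * <K> = A^16 - 4*A^12 + 6*A^8 - 7*A^4 + 9 - 7*A^-4 + 6*A^-8 - 4*A^-12 + A^-16.
Substitute A = t^(-1/4), i.e. A^e → t^(-e/4): V(t) = t^4 - 4*t^3 + 6*t^2 - 7*t + 9 - 7*t^-1 + 6*t^-2 - 4*t^-3 + t^-4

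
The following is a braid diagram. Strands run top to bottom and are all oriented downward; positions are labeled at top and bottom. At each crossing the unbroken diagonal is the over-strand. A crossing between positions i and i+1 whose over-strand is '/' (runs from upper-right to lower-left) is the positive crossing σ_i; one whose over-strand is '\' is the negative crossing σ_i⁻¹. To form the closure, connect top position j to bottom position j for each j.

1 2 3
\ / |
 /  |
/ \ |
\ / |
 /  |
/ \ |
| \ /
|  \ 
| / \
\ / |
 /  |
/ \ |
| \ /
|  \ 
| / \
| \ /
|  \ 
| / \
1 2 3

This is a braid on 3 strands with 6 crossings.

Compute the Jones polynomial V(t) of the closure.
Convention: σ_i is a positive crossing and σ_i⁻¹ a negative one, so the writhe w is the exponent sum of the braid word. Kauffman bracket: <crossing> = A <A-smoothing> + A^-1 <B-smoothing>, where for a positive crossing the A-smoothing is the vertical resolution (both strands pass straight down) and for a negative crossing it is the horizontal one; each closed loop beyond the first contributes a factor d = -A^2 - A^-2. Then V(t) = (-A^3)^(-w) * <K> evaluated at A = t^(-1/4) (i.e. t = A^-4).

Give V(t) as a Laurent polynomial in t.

Reading the diagram top to bottom ('/'-over between positions i,i+1 = s_i, '\'-over = s_i^-1): braid word = s1 s1 s2^-1 s1 s2^-1 s2^-1.
Braid: s1 s1 s2^-1 s1 s2^-1 s2^-1 on 3 strands, 6 crossings.
Writhe w = (#positive) - (#negative) = 3 - 3 = 0.
State-sum expansion of <K>. There are 2^6 = 64 states.
Each crossing splits two ways (0=vertical, 1=horizontal). The state's weight is A^(#A-smoothings - #B-smoothings) * d^(loops - 1).
Tabulate the states by total A-exponent and number of loops L (A-exp: L × count):
  A^6: L=4 ×1
  A^4: L=3 ×6
  A^2: L=2 ×14, L=4 ×1
  A^0: L=1 ×13, L=3 ×7
  A^-2: L=2 ×14, L=4 ×1
  A^-4: L=3 ×6
  A^-6: L=4 ×1
Each group contributes A^e * Σ count * d^(L-1):
Powers of d = -A^2 - A^-2: d^2 = A^4 + 2 + A^-4; d^3 = -A^6 - 3*A^2 - 3*A^-2 - A^-6.
  A^6 * (d^3) = -A^12 - 3*A^8 - 3*A^4 - 1
  A^4 * (6*d^2) = 6*A^8 + 12*A^4 + 6
  A^2 * (14*d + d^3) = -A^8 - 17*A^4 - 17 - A^-4
  A^0 * (13 + 7*d^2) = 7*A^4 + 27 + 7*A^-4
  A^-2 * (14*d + d^3) = -A^4 - 17 - 17*A^-4 - A^-8
  A^-4 * (6*d^2) = 6 + 12*A^-4 + 6*A^-8
  A^-6 * (d^3) = -1 - 3*A^-4 - 3*A^-8 - A^-12
Summing the groups: <K> = -A^12 + 2*A^8 - 2*A^4 + 3 - 2*A^-4 + 2*A^-8 - A^-12
Normalise by the writhe: (-A^3)^(-w) = (-A^3)^(0) = 1, so f(A) = 1 * <K> = -A^12 + 2*A^8 - 2*A^4 + 3 - 2*A^-4 + 2*A^-8 - A^-12.
Substitute A = t^(-1/4), i.e. A^e → t^(-e/4): V(t) = -t^3 + 2*t^2 - 2*t + 3 - 2*t^-1 + 2*t^-2 - t^-3

Answer: -t^3 + 2*t^2 - 2*t + 3 - 2*t^-1 + 2*t^-2 - t^-3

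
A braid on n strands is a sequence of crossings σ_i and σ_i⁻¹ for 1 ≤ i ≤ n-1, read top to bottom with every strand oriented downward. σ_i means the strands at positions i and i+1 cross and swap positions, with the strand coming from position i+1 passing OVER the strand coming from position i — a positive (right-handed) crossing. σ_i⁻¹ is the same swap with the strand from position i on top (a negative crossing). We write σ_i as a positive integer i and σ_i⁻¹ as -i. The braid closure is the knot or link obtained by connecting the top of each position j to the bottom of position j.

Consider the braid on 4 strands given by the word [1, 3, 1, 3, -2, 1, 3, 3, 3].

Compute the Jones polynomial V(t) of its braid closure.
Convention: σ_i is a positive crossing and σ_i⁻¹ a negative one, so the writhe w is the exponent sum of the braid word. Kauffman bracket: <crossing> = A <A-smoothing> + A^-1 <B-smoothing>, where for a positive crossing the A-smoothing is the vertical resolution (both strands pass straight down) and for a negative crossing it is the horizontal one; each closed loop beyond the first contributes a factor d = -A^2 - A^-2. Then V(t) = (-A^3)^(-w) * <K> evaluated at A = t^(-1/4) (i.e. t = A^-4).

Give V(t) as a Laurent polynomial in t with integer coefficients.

Braid: s1 s3 s1 s3 s2^-1 s1 s3 s3 s3 on 4 strands, 9 crossings.
Writhe w = (#positive) - (#negative) = 8 - 1 = 7.
Computing the Kauffman bracket via state sum. There are 2^9 = 512 states.
For each crossing: s=0 is the vertical smoothing, s=1 horizontal. Crossing k contributes A^(sign_k * (1 - 2*s_k)); loop factor d = -A^2 - A^-2.
Tabulate the states by total A-exponent and number of loops L (A-exp: L × count):
  A^9: L=3 ×1
  A^7: L=2 ×8, L=4 ×1
  A^5: L=1 ×15, L=3 ×21
  A^3: L=2 ×60, L=4 ×24
  A^1: L=3 ×110, L=5 ×16
  A^-1: L=4 ×120, L=6 ×6
  A^-3: L=5 ×83, L=7 ×1
  A^-5: L=6 ×36
  A^-7: L=7 ×9
  A^-9: L=8 ×1
Each group contributes A^e * Σ count * d^(L-1):
Powers of d = -A^2 - A^-2: d^2 = A^4 + 2 + A^-4; d^3 = -A^6 - 3*A^2 - 3*A^-2 - A^-6; d^4 = A^8 + 4*A^4 + 6 + 4*A^-4 + A^-8; d^5 = -A^10 - 5*A^6 - 10*A^2 - 10*A^-2 - 5*A^-6 - A^-10; d^6 = A^12 + 6*A^8 + 15*A^4 + 20 + 15*A^-4 + 6*A^-8 + A^-12; d^7 = -A^14 - 7*A^10 - 21*A^6 - 35*A^2 - 35*A^-2 - 21*A^-6 - 7*A^-10 - A^-14.
  A^9 * (d^2) = A^13 + 2*A^9 + A^5
  A^7 * (8*d + d^3) = -A^13 - 11*A^9 - 11*A^5 - A
  A^5 * (15 + 21*d^2) = 21*A^9 + 57*A^5 + 21*A
  A^3 * (60*d + 24*d^3) = -24*A^9 - 132*A^5 - 132*A - 24*A^-3
  A^1 * (110*d^2 + 16*d^4) = 16*A^9 + 174*A^5 + 316*A + 174*A^-3 + 16*A^-7
  A^-1 * (120*d^3 + 6*d^5) = -6*A^9 - 150*A^5 - 420*A - 420*A^-3 - 150*A^-7 - 6*A^-11
  A^-3 * (83*d^4 + d^6) = A^9 + 89*A^5 + 347*A + 518*A^-3 + 347*A^-7 + 89*A^-11 + A^-15
  A^-5 * (36*d^5) = -36*A^5 - 180*A - 360*A^-3 - 360*A^-7 - 180*A^-11 - 36*A^-15
  A^-7 * (9*d^6) = 9*A^5 + 54*A + 135*A^-3 + 180*A^-7 + 135*A^-11 + 54*A^-15 + 9*A^-19
  A^-9 * (d^7) = -A^5 - 7*A - 21*A^-3 - 35*A^-7 - 35*A^-11 - 21*A^-15 - 7*A^-19 - A^-23
Summing the groups: <K> = -A^9 - 2*A + 2*A^-3 - 2*A^-7 + 3*A^-11 - 2*A^-15 + 2*A^-19 - A^-23
Normalise by the writhe: (-A^3)^(-w) = (-A^3)^(-7) = -A^-21, so f(A) = -A^-21 * <K> = A^-12 + 2*A^-20 - 2*A^-24 + 2*A^-28 - 3*A^-32 + 2*A^-36 - 2*A^-40 + A^-44.
Substitute A = t^(-1/4), i.e. A^e → t^(-e/4): V(t) = t^11 - 2*t^10 + 2*t^9 - 3*t^8 + 2*t^7 - 2*t^6 + 2*t^5 + t^3

Answer: t^11 - 2*t^10 + 2*t^9 - 3*t^8 + 2*t^7 - 2*t^6 + 2*t^5 + t^3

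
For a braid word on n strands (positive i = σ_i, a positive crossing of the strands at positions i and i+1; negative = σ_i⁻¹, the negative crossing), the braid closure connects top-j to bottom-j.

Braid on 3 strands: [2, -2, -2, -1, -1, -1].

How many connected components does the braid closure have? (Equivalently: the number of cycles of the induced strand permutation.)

1

Derivation:
Track the strand permutation on 3 strands, starting from identity.
  step 1: s2 swaps positions 2,3 -> [1 3 2]
  step 2: s2^-1 swaps positions 2,3 -> [1 2 3]
  step 3: s2^-1 swaps positions 2,3 -> [1 3 2]
  step 4: s1^-1 swaps positions 1,2 -> [3 1 2]
  step 5: s1^-1 swaps positions 1,2 -> [1 3 2]
  step 6: s1^-1 swaps positions 1,2 -> [3 1 2]
Final permutation (position -> original strand): [3 1 2]
Closure components = cycle count of this permutation = 1.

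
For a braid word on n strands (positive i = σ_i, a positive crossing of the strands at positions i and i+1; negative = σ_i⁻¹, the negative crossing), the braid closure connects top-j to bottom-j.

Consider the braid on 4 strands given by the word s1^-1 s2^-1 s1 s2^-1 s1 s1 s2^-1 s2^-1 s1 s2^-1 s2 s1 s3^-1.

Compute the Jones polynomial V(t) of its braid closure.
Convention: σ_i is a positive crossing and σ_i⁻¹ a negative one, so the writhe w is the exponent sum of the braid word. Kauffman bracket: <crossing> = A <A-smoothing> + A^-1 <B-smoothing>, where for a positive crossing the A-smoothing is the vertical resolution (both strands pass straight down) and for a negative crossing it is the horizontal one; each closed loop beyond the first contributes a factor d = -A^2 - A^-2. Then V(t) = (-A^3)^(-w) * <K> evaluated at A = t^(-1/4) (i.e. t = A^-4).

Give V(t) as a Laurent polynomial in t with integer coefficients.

The presented braid s1^-1 s2^-1 s1 s2^-1 s1 s1 s2^-1 s2^-1 s1 s2^-1 s2 s1 s3^-1 on 4 strands reduces by inverse Markov moves (closure unchanged at each step):
  Destabilize: the word has the form β·s3^-1 where s3^-1 occurs only as the final letter (β ∈ B_3); drop it and the last strand → 3 strands.
  Deconjugate: the word is γ·β·γ⁻¹ with γ = s1^-1 s2^-1 (prefix) and γ⁻¹ = s2 s1 (suffix); strip both.
Reduced to β = s1 s2^-1 s1 s1 s2^-1 s2^-1 s1 s2^-1 on 3 strands, 8 crossings.
Compute on β:
Braid: s1 s2^-1 s1 s1 s2^-1 s2^-1 s1 s2^-1 on 3 strands, 8 crossings.
Writhe w = (#positive) - (#negative) = 4 - 4 = 0.
State-sum expansion of <K>. There are 2^8 = 256 states.
Each crossing splits two ways (0=vertical, 1=horizontal). The state's weight is A^(#A-smoothings - #B-smoothings) * d^(loops - 1).
Tabulate the states by total A-exponent and number of loops L (A-exp: L × count):
  A^8: L=5 ×1
  A^6: L=4 ×8
  A^4: L=3 ×27, L=5 ×1
  A^2: L=2 ×47, L=4 ×9
  A^0: L=1 ×37, L=3 ×32, L=5 ×1
  A^-2: L=2 ×47, L=4 ×9
  A^-4: L=3 ×27, L=5 ×1
  A^-6: L=4 ×8
  A^-8: L=5 ×1
Each group contributes A^e * Σ count * d^(L-1):
Powers of d = -A^2 - A^-2: d^2 = A^4 + 2 + A^-4; d^3 = -A^6 - 3*A^2 - 3*A^-2 - A^-6; d^4 = A^8 + 4*A^4 + 6 + 4*A^-4 + A^-8.
  A^8 * (d^4) = A^16 + 4*A^12 + 6*A^8 + 4*A^4 + 1
  A^6 * (8*d^3) = -8*A^12 - 24*A^8 - 24*A^4 - 8
  A^4 * (27*d^2 + d^4) = A^12 + 31*A^8 + 60*A^4 + 31 + A^-4
  A^2 * (47*d + 9*d^3) = -9*A^8 - 74*A^4 - 74 - 9*A^-4
  A^0 * (37 + 32*d^2 + d^4) = A^8 + 36*A^4 + 107 + 36*A^-4 + A^-8
  A^-2 * (47*d + 9*d^3) = -9*A^4 - 74 - 74*A^-4 - 9*A^-8
  A^-4 * (27*d^2 + d^4) = A^4 + 31 + 60*A^-4 + 31*A^-8 + A^-12
  A^-6 * (8*d^3) = -8 - 24*A^-4 - 24*A^-8 - 8*A^-12
  A^-8 * (d^4) = 1 + 4*A^-4 + 6*A^-8 + 4*A^-12 + A^-16
Summing the groups: <K> = A^16 - 3*A^12 + 5*A^8 - 6*A^4 + 7 - 6*A^-4 + 5*A^-8 - 3*A^-12 + A^-16
Normalise by the writhe: (-A^3)^(-w) = (-A^3)^(0) = 1, so f(A) = 1 * <K> = A^16 - 3*A^12 + 5*A^8 - 6*A^4 + 7 - 6*A^-4 + 5*A^-8 - 3*A^-12 + A^-16.
Substitute A = t^(-1/4), i.e. A^e → t^(-e/4): V(t) = t^4 - 3*t^3 + 5*t^2 - 6*t + 7 - 6*t^-1 + 5*t^-2 - 3*t^-3 + t^-4

Answer: t^4 - 3*t^3 + 5*t^2 - 6*t + 7 - 6*t^-1 + 5*t^-2 - 3*t^-3 + t^-4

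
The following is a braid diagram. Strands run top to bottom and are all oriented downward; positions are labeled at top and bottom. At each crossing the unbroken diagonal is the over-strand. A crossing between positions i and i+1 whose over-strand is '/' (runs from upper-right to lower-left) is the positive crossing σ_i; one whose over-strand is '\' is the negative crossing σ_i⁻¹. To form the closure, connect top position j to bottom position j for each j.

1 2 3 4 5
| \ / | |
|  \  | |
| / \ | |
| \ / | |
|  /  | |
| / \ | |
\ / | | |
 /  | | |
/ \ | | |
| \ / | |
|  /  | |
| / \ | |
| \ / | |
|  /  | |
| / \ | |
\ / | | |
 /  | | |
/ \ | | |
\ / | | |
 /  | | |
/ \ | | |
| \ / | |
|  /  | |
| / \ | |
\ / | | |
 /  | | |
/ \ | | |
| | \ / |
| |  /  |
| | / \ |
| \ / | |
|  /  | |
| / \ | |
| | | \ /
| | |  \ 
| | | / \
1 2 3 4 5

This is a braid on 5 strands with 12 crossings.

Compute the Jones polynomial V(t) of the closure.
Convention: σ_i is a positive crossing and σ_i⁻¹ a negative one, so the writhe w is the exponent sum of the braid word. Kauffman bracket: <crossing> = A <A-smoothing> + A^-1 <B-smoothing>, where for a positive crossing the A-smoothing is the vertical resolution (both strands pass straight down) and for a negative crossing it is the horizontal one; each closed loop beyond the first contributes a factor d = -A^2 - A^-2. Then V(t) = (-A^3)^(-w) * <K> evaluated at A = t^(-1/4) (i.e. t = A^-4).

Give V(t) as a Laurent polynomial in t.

-t^8 + t^5 + t^3

Derivation:
Reading the diagram top to bottom ('/'-over between positions i,i+1 = s_i, '\'-over = s_i^-1): braid word = s2^-1 s2 s1 s2 s2 s1 s1 s2 s1 s3 s2 s4^-1.
The presented braid s2^-1 s2 s1 s2 s2 s1 s1 s2 s1 s3 s2 s4^-1 on 5 strands reduces by inverse Markov moves (closure unchanged at each step):
  Destabilize: the word has the form β·s4^-1 where s4^-1 occurs only as the final letter (β ∈ B_4); drop it and the last strand → 4 strands.
  Deconjugate: the word is γ·β·γ⁻¹ with γ = s2^-1 (prefix) and γ⁻¹ = s2 (suffix); strip both.
  Destabilize: the word has the form β·s3 where s3 occurs only as the final letter (β ∈ B_3); drop it and the last strand → 3 strands.
Reduced to β = s2 s1 s2 s2 s1 s1 s2 s1 on 3 strands, 8 crossings.
Compute on β:
Braid: s2 s1 s2 s2 s1 s1 s2 s1 on 3 strands, 8 crossings.
Writhe w = (#positive) - (#negative) = 8 - 0 = 8.
Computing the Kauffman bracket via state sum. There are 2^8 = 256 states.
For each crossing: s=0 is the vertical smoothing, s=1 horizontal. Crossing k contributes A^(sign_k * (1 - 2*s_k)); loop factor d = -A^2 - A^-2.
Tabulate the states by total A-exponent and number of loops L (A-exp: L × count):
  A^8: L=3 ×1
  A^6: L=2 ×8
  A^4: L=1 ×16, L=3 ×12
  A^2: L=2 ×48, L=4 ×8
  A^0: L=1 ×17, L=3 ×51, L=5 ×2
  A^-2: L=2 ×34, L=4 ×22
  A^-4: L=1 ×4, L=3 ×21, L=5 ×3
  A^-6: L=2 ×4, L=4 ×4
  A^-8: L=3 ×1
Each group contributes A^e * Σ count * d^(L-1):
Powers of d = -A^2 - A^-2: d^2 = A^4 + 2 + A^-4; d^3 = -A^6 - 3*A^2 - 3*A^-2 - A^-6; d^4 = A^8 + 4*A^4 + 6 + 4*A^-4 + A^-8.
  A^8 * (d^2) = A^12 + 2*A^8 + A^4
  A^6 * (8*d) = -8*A^8 - 8*A^4
  A^4 * (16 + 12*d^2) = 12*A^8 + 40*A^4 + 12
  A^2 * (48*d + 8*d^3) = -8*A^8 - 72*A^4 - 72 - 8*A^-4
  A^0 * (17 + 51*d^2 + 2*d^4) = 2*A^8 + 59*A^4 + 131 + 59*A^-4 + 2*A^-8
  A^-2 * (34*d + 22*d^3) = -22*A^4 - 100 - 100*A^-4 - 22*A^-8
  A^-4 * (4 + 21*d^2 + 3*d^4) = 3*A^4 + 33 + 64*A^-4 + 33*A^-8 + 3*A^-12
  A^-6 * (4*d + 4*d^3) = -4 - 16*A^-4 - 16*A^-8 - 4*A^-12
  A^-8 * (d^2) = A^-4 + 2*A^-8 + A^-12
Summing the groups: <K> = A^12 + A^4 - A^-8
Normalise by the writhe: (-A^3)^(-w) = (-A^3)^(-8) = A^-24, so f(A) = A^-24 * <K> = A^-12 + A^-20 - A^-32.
Substitute A = t^(-1/4), i.e. A^e → t^(-e/4): V(t) = -t^8 + t^5 + t^3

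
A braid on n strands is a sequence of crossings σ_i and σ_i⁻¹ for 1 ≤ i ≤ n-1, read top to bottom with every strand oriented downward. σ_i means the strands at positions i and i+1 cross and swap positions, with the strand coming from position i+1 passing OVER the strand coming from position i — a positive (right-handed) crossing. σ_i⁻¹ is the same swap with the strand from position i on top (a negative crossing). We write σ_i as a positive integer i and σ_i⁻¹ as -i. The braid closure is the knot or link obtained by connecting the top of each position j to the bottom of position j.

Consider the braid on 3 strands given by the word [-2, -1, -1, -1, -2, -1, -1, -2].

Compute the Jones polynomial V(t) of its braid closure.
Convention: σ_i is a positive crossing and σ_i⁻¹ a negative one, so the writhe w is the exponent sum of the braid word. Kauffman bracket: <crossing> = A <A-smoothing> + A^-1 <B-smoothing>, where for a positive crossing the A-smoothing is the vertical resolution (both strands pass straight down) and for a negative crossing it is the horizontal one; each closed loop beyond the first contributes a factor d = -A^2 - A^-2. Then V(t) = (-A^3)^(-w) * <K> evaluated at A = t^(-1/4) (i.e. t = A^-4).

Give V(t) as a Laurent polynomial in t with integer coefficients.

Braid: s2^-1 s1^-1 s1^-1 s1^-1 s2^-1 s1^-1 s1^-1 s2^-1 on 3 strands, 8 crossings.
Writhe w = (#positive) - (#negative) = 0 - 8 = -8.
State-sum expansion of <K>. There are 2^8 = 256 states.
For each crossing: s=0 is the vertical smoothing, s=1 horizontal. Crossing k contributes A^(sign_k * (1 - 2*s_k)); loop factor d = -A^2 - A^-2.
Tabulate the states by total A-exponent and number of loops L (A-exp: L × count):
  A^8: L=5 ×1
  A^6: L=4 ×7, L=6 ×1
  A^4: L=3 ×19, L=5 ×9
  A^2: L=2 ×24, L=4 ×31, L=6 ×1
  A^0: L=1 ×12, L=3 ×53, L=5 ×5
  A^-2: L=2 ×45, L=4 ×11
  A^-4: L=1 ×15, L=3 ×13
  A^-6: L=2 ×8
  A^-8: L=3 ×1
Each group contributes A^e * Σ count * d^(L-1):
Powers of d = -A^2 - A^-2: d^2 = A^4 + 2 + A^-4; d^3 = -A^6 - 3*A^2 - 3*A^-2 - A^-6; d^4 = A^8 + 4*A^4 + 6 + 4*A^-4 + A^-8; d^5 = -A^10 - 5*A^6 - 10*A^2 - 10*A^-2 - 5*A^-6 - A^-10.
  A^8 * (d^4) = A^16 + 4*A^12 + 6*A^8 + 4*A^4 + 1
  A^6 * (7*d^3 + d^5) = -A^16 - 12*A^12 - 31*A^8 - 31*A^4 - 12 - A^-4
  A^4 * (19*d^2 + 9*d^4) = 9*A^12 + 55*A^8 + 92*A^4 + 55 + 9*A^-4
  A^2 * (24*d + 31*d^3 + d^5) = -A^12 - 36*A^8 - 127*A^4 - 127 - 36*A^-4 - A^-8
  A^0 * (12 + 53*d^2 + 5*d^4) = 5*A^8 + 73*A^4 + 148 + 73*A^-4 + 5*A^-8
  A^-2 * (45*d + 11*d^3) = -11*A^4 - 78 - 78*A^-4 - 11*A^-8
  A^-4 * (15 + 13*d^2) = 13 + 41*A^-4 + 13*A^-8
  A^-6 * (8*d) = -8*A^-4 - 8*A^-8
  A^-8 * (d^2) = A^-4 + 2*A^-8 + A^-12
Summing the groups: <K> = -A^8 + A^-4 + A^-12
Normalise by the writhe: (-A^3)^(-w) = (-A^3)^(8) = A^24, so f(A) = A^24 * <K> = -A^32 + A^20 + A^12.
Substitute A = t^(-1/4), i.e. A^e → t^(-e/4): V(t) = t^-3 + t^-5 - t^-8

Answer: t^-3 + t^-5 - t^-8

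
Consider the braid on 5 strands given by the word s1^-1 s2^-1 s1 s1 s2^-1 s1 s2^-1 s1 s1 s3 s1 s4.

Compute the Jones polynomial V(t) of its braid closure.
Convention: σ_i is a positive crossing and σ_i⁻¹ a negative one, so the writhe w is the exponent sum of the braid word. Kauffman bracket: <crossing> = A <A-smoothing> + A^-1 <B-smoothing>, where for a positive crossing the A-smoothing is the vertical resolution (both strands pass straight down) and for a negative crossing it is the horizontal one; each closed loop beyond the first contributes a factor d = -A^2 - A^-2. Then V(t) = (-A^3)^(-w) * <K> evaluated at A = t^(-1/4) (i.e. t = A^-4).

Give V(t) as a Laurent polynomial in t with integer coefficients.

The presented braid s1^-1 s2^-1 s1 s1 s2^-1 s1 s2^-1 s1 s1 s3 s1 s4 on 5 strands reduces by inverse Markov moves (closure unchanged at each step):
  Destabilize: the word has the form β·s4 where s4 occurs only as the final letter (β ∈ B_4); drop it and the last strand → 4 strands.
  Deconjugate: the word is γ·β·γ⁻¹ with γ = s1^-1 (prefix) and γ⁻¹ = s1 (suffix); strip both.
  Destabilize: the word has the form β·s3 where s3 occurs only as the final letter (β ∈ B_3); drop it and the last strand → 3 strands.
Reduced to β = s2^-1 s1 s1 s2^-1 s1 s2^-1 s1 s1 on 3 strands, 8 crossings.
Compute on β:
Braid: s2^-1 s1 s1 s2^-1 s1 s2^-1 s1 s1 on 3 strands, 8 crossings.
Writhe w = (#positive) - (#negative) = 5 - 3 = 2.
State-sum expansion of <K>. There are 2^8 = 256 states.
For each crossing: s=0 is the vertical smoothing, s=1 horizontal. Crossing k contributes A^(sign_k * (1 - 2*s_k)); loop factor d = -A^2 - A^-2.
Tabulate the states by total A-exponent and number of loops L (A-exp: L × count):
  A^8: L=4 ×1
  A^6: L=3 ×8
  A^4: L=2 ×26, L=4 ×2
  A^2: L=1 ×35, L=3 ×21
  A^0: L=2 ×63, L=4 ×7
  A^-2: L=3 ×55, L=5 ×1
  A^-4: L=4 ×28
  A^-6: L=5 ×8
  A^-8: L=6 ×1
Each group contributes A^e * Σ count * d^(L-1):
Powers of d = -A^2 - A^-2: d^2 = A^4 + 2 + A^-4; d^3 = -A^6 - 3*A^2 - 3*A^-2 - A^-6; d^4 = A^8 + 4*A^4 + 6 + 4*A^-4 + A^-8; d^5 = -A^10 - 5*A^6 - 10*A^2 - 10*A^-2 - 5*A^-6 - A^-10.
  A^8 * (d^3) = -A^14 - 3*A^10 - 3*A^6 - A^2
  A^6 * (8*d^2) = 8*A^10 + 16*A^6 + 8*A^2
  A^4 * (26*d + 2*d^3) = -2*A^10 - 32*A^6 - 32*A^2 - 2*A^-2
  A^2 * (35 + 21*d^2) = 21*A^6 + 77*A^2 + 21*A^-2
  A^0 * (63*d + 7*d^3) = -7*A^6 - 84*A^2 - 84*A^-2 - 7*A^-6
  A^-2 * (55*d^2 + d^4) = A^6 + 59*A^2 + 116*A^-2 + 59*A^-6 + A^-10
  A^-4 * (28*d^3) = -28*A^2 - 84*A^-2 - 84*A^-6 - 28*A^-10
  A^-6 * (8*d^4) = 8*A^2 + 32*A^-2 + 48*A^-6 + 32*A^-10 + 8*A^-14
  A^-8 * (d^5) = -A^2 - 5*A^-2 - 10*A^-6 - 10*A^-10 - 5*A^-14 - A^-18
Summing the groups: <K> = -A^14 + 3*A^10 - 4*A^6 + 6*A^2 - 6*A^-2 + 6*A^-6 - 5*A^-10 + 3*A^-14 - A^-18
Normalise by the writhe: (-A^3)^(-w) = (-A^3)^(-2) = A^-6, so f(A) = A^-6 * <K> = -A^8 + 3*A^4 - 4 + 6*A^-4 - 6*A^-8 + 6*A^-12 - 5*A^-16 + 3*A^-20 - A^-24.
Substitute A = t^(-1/4), i.e. A^e → t^(-e/4): V(t) = -t^6 + 3*t^5 - 5*t^4 + 6*t^3 - 6*t^2 + 6*t - 4 + 3*t^-1 - t^-2

Answer: -t^6 + 3*t^5 - 5*t^4 + 6*t^3 - 6*t^2 + 6*t - 4 + 3*t^-1 - t^-2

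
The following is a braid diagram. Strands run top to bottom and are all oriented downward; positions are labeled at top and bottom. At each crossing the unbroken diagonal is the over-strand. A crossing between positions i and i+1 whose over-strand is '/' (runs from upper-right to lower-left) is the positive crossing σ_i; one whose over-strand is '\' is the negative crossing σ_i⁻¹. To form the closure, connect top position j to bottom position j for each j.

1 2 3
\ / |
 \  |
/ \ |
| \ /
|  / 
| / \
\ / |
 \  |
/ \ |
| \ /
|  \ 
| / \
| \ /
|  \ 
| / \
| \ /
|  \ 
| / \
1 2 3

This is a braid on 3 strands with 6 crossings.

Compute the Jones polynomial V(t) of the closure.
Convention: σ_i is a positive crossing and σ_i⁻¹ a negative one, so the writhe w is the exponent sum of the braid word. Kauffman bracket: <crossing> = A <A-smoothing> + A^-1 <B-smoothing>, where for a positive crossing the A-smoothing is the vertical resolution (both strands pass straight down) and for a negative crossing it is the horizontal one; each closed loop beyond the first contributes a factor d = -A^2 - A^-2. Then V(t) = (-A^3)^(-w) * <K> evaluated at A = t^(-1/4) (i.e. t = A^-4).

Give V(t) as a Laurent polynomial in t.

Reading the diagram top to bottom ('/'-over between positions i,i+1 = s_i, '\'-over = s_i^-1): braid word = s1^-1 s2 s1^-1 s2^-1 s2^-1 s2^-1.
Braid: s1^-1 s2 s1^-1 s2^-1 s2^-1 s2^-1 on 3 strands, 6 crossings.
Writhe w = (#positive) - (#negative) = 1 - 5 = -4.
Enumerate smoothing states for the bracket polynomial. There are 2^6 = 64 states.
Smooth each crossing (0=||, 1=⌣⌢); contribution A^(Σ sign_k(1-2s_k)) * d^(L-1).
Tabulate the states by total A-exponent and number of loops L (A-exp: L × count):
  A^6: L=4 ×1
  A^4: L=3 ×6
  A^2: L=2 ×12, L=4 ×3
  A^0: L=1 ×9, L=3 ×10, L=5 ×1
  A^-2: L=2 ×12, L=4 ×3
  A^-4: L=1 ×2, L=3 ×4
  A^-6: L=2 ×1
Each group contributes A^e * Σ count * d^(L-1):
Powers of d = -A^2 - A^-2: d^2 = A^4 + 2 + A^-4; d^3 = -A^6 - 3*A^2 - 3*A^-2 - A^-6; d^4 = A^8 + 4*A^4 + 6 + 4*A^-4 + A^-8.
  A^6 * (d^3) = -A^12 - 3*A^8 - 3*A^4 - 1
  A^4 * (6*d^2) = 6*A^8 + 12*A^4 + 6
  A^2 * (12*d + 3*d^3) = -3*A^8 - 21*A^4 - 21 - 3*A^-4
  A^0 * (9 + 10*d^2 + d^4) = A^8 + 14*A^4 + 35 + 14*A^-4 + A^-8
  A^-2 * (12*d + 3*d^3) = -3*A^4 - 21 - 21*A^-4 - 3*A^-8
  A^-4 * (2 + 4*d^2) = 4 + 10*A^-4 + 4*A^-8
  A^-6 * (d) = -A^-4 - A^-8
Summing the groups: <K> = -A^12 + A^8 - A^4 + 2 - A^-4 + A^-8
Normalise by the writhe: (-A^3)^(-w) = (-A^3)^(4) = A^12, so f(A) = A^12 * <K> = -A^24 + A^20 - A^16 + 2*A^12 - A^8 + A^4.
Substitute A = t^(-1/4), i.e. A^e → t^(-e/4): V(t) = t^-1 - t^-2 + 2*t^-3 - t^-4 + t^-5 - t^-6

Answer: t^-1 - t^-2 + 2*t^-3 - t^-4 + t^-5 - t^-6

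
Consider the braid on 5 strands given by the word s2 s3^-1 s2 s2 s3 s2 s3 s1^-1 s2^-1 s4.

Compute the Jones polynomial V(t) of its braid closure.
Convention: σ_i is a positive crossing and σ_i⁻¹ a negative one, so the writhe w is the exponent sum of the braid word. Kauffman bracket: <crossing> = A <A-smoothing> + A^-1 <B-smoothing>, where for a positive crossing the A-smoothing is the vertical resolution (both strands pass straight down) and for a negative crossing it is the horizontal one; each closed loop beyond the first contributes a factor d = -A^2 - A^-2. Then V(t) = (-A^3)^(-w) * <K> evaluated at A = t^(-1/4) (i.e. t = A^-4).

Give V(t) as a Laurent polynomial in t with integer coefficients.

-t^4 + t^3 + t

Derivation:
The presented braid s2 s3^-1 s2 s2 s3 s2 s3 s1^-1 s2^-1 s4 on 5 strands reduces by inverse Markov moves (closure unchanged at each step):
  Destabilize: the word has the form β·s4 where s4 occurs only as the final letter (β ∈ B_4); drop it and the last strand → 4 strands.
  Deconjugate: the word is γ·β·γ⁻¹ with γ = s2 (prefix) and γ⁻¹ = s2^-1 (suffix); strip both.
Reduced to β = s3^-1 s2 s2 s3 s2 s3 s1^-1 on 4 strands, 7 crossings.
Compute on β:
Braid: s3^-1 s2 s2 s3 s2 s3 s1^-1 on 4 strands, 7 crossings.
Writhe w = (#positive) - (#negative) = 5 - 2 = 3.
State-sum expansion of <K>. There are 2^7 = 128 states.
Smooth each crossing (0=||, 1=⌣⌢); contribution A^(Σ sign_k(1-2s_k)) * d^(L-1).
Tabulate the states by total A-exponent and number of loops L (A-exp: L × count):
  A^7: L=2 ×1
  A^5: L=1 ×3, L=3 ×4
  A^3: L=2 ×17, L=4 ×4
  A^1: L=1 ×8, L=3 ×26, L=5 ×1
  A^-1: L=2 ×20, L=4 ×15
  A^-3: L=1 ×2, L=3 ×16, L=5 ×3
  A^-5: L=2 ×3, L=4 ×4
  A^-7: L=3 ×1
Each group contributes A^e * Σ count * d^(L-1):
Powers of d = -A^2 - A^-2: d^2 = A^4 + 2 + A^-4; d^3 = -A^6 - 3*A^2 - 3*A^-2 - A^-6; d^4 = A^8 + 4*A^4 + 6 + 4*A^-4 + A^-8.
  A^7 * (d) = -A^9 - A^5
  A^5 * (3 + 4*d^2) = 4*A^9 + 11*A^5 + 4*A
  A^3 * (17*d + 4*d^3) = -4*A^9 - 29*A^5 - 29*A - 4*A^-3
  A^1 * (8 + 26*d^2 + d^4) = A^9 + 30*A^5 + 66*A + 30*A^-3 + A^-7
  A^-1 * (20*d + 15*d^3) = -15*A^5 - 65*A - 65*A^-3 - 15*A^-7
  A^-3 * (2 + 16*d^2 + 3*d^4) = 3*A^5 + 28*A + 52*A^-3 + 28*A^-7 + 3*A^-11
  A^-5 * (3*d + 4*d^3) = -4*A - 15*A^-3 - 15*A^-7 - 4*A^-11
  A^-7 * (d^2) = A^-3 + 2*A^-7 + A^-11
Summing the groups: <K> = -A^5 - A^-3 + A^-7
Normalise by the writhe: (-A^3)^(-w) = (-A^3)^(-3) = -A^-9, so f(A) = -A^-9 * <K> = A^-4 + A^-12 - A^-16.
Substitute A = t^(-1/4), i.e. A^e → t^(-e/4): V(t) = -t^4 + t^3 + t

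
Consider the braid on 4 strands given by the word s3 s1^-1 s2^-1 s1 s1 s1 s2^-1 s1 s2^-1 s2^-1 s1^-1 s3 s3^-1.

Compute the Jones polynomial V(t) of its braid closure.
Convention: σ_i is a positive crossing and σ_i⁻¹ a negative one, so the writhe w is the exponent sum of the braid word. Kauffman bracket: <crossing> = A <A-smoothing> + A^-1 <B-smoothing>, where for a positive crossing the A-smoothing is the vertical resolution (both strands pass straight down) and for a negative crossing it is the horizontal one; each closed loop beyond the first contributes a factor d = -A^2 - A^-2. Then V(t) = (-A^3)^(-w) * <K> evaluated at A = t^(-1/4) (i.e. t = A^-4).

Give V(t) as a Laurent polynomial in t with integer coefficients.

t^2 - 2*t + 3 - 3*t^-1 + 4*t^-2 - 3*t^-3 + 2*t^-4 - 2*t^-5 + t^-6

Derivation:
The presented braid s3 s1^-1 s2^-1 s1 s1 s1 s2^-1 s1 s2^-1 s2^-1 s1^-1 s3 s3^-1 on 4 strands reduces by inverse Markov moves (closure unchanged at each step):
  Deconjugate: the word is γ·β·γ⁻¹ with γ = s3 (prefix) and γ⁻¹ = s3^-1 (suffix); strip both.
  Destabilize: the word has the form β·s3 where s3 occurs only as the final letter (β ∈ B_3); drop it and the last strand → 3 strands.
Reduced to β = s1^-1 s2^-1 s1 s1 s1 s2^-1 s1 s2^-1 s2^-1 s1^-1 on 3 strands, 10 crossings.
Compute on β:
Braid: s1^-1 s2^-1 s1 s1 s1 s2^-1 s1 s2^-1 s2^-1 s1^-1 on 3 strands, 10 crossings.
Writhe w = (#positive) - (#negative) = 4 - 6 = -2.
State-sum expansion of <K>. There are 2^10 = 1024 states.
Smooth each crossing (0=||, 1=⌣⌢); contribution A^(Σ sign_k(1-2s_k)) * d^(L-1).
Tabulate the states by total A-exponent and number of loops L (A-exp: L × count):
  A^10: L=5 ×1
  A^8: L=4 ×10
  A^6: L=3 ×38, L=5 ×7
  A^4: L=2 ×67, L=4 ×49, L=6 ×4
  A^2: L=1 ×46, L=3 ×130, L=5 ×33, L=7 ×1
  A^0: L=2 ×131, L=4 ×110, L=6 ×11
  A^-2: L=1 ×25, L=3 ×133, L=5 ×51, L=7 ×1
  A^-4: L=2 ×37, L=4 ×72, L=6 ×11
  A^-6: L=3 ×25, L=5 ×19, L=7 ×1
  A^-8: L=4 ×8, L=6 ×2
  A^-10: L=5 ×1
Each group contributes A^e * Σ count * d^(L-1):
Powers of d = -A^2 - A^-2: d^2 = A^4 + 2 + A^-4; d^3 = -A^6 - 3*A^2 - 3*A^-2 - A^-6; d^4 = A^8 + 4*A^4 + 6 + 4*A^-4 + A^-8; d^5 = -A^10 - 5*A^6 - 10*A^2 - 10*A^-2 - 5*A^-6 - A^-10; d^6 = A^12 + 6*A^8 + 15*A^4 + 20 + 15*A^-4 + 6*A^-8 + A^-12.
  A^10 * (d^4) = A^18 + 4*A^14 + 6*A^10 + 4*A^6 + A^2
  A^8 * (10*d^3) = -10*A^14 - 30*A^10 - 30*A^6 - 10*A^2
  A^6 * (38*d^2 + 7*d^4) = 7*A^14 + 66*A^10 + 118*A^6 + 66*A^2 + 7*A^-2
  A^4 * (67*d + 49*d^3 + 4*d^5) = -4*A^14 - 69*A^10 - 254*A^6 - 254*A^2 - 69*A^-2 - 4*A^-6
  A^2 * (46 + 130*d^2 + 33*d^4 + d^6) = A^14 + 39*A^10 + 277*A^6 + 524*A^2 + 277*A^-2 + 39*A^-6 + A^-10
  A^0 * (131*d + 110*d^3 + 11*d^5) = -11*A^10 - 165*A^6 - 571*A^2 - 571*A^-2 - 165*A^-6 - 11*A^-10
  A^-2 * (25 + 133*d^2 + 51*d^4 + d^6) = A^10 + 57*A^6 + 352*A^2 + 617*A^-2 + 352*A^-6 + 57*A^-10 + A^-14
  A^-4 * (37*d + 72*d^3 + 11*d^5) = -11*A^6 - 127*A^2 - 363*A^-2 - 363*A^-6 - 127*A^-10 - 11*A^-14
  A^-6 * (25*d^2 + 19*d^4 + d^6) = A^6 + 25*A^2 + 116*A^-2 + 184*A^-6 + 116*A^-10 + 25*A^-14 + A^-18
  A^-8 * (8*d^3 + 2*d^5) = -2*A^2 - 18*A^-2 - 44*A^-6 - 44*A^-10 - 18*A^-14 - 2*A^-18
  A^-10 * (d^4) = A^-2 + 4*A^-6 + 6*A^-10 + 4*A^-14 + A^-18
Summing the groups: <K> = A^18 - 2*A^14 + 2*A^10 - 3*A^6 + 4*A^2 - 3*A^-2 + 3*A^-6 - 2*A^-10 + A^-14
Normalise by the writhe: (-A^3)^(-w) = (-A^3)^(2) = A^6, so f(A) = A^6 * <K> = A^24 - 2*A^20 + 2*A^16 - 3*A^12 + 4*A^8 - 3*A^4 + 3 - 2*A^-4 + A^-8.
Substitute A = t^(-1/4), i.e. A^e → t^(-e/4): V(t) = t^2 - 2*t + 3 - 3*t^-1 + 4*t^-2 - 3*t^-3 + 2*t^-4 - 2*t^-5 + t^-6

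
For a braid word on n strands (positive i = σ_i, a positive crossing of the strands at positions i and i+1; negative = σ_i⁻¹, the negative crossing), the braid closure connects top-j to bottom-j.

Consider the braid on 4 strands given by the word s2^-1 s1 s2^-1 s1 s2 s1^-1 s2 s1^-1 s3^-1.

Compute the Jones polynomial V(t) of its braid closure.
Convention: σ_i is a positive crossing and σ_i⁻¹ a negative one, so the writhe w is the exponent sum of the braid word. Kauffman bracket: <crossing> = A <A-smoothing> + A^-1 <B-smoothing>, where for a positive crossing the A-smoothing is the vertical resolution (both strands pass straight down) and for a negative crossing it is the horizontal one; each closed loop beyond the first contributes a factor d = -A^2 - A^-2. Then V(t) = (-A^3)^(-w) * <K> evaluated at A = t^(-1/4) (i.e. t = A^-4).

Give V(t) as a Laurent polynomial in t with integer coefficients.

-t^3 + t^2 - t + 3 - t^-1 + t^-2 - t^-3

Derivation:
The presented braid s2^-1 s1 s2^-1 s1 s2 s1^-1 s2 s1^-1 s3^-1 on 4 strands reduces by inverse Markov moves (closure unchanged at each step):
  Destabilize: the word has the form β·s3^-1 where s3^-1 occurs only as the final letter (β ∈ B_3); drop it and the last strand → 3 strands.
Reduced to β = s2^-1 s1 s2^-1 s1 s2 s1^-1 s2 s1^-1 on 3 strands, 8 crossings.
Compute on β:
Braid: s2^-1 s1 s2^-1 s1 s2 s1^-1 s2 s1^-1 on 3 strands, 8 crossings.
Writhe w = (#positive) - (#negative) = 4 - 4 = 0.
Enumerate smoothing states for the bracket polynomial. There are 2^8 = 256 states.
For each crossing: s=0 is the vertical smoothing, s=1 horizontal. Crossing k contributes A^(sign_k * (1 - 2*s_k)); loop factor d = -A^2 - A^-2.
Tabulate the states by total A-exponent and number of loops L (A-exp: L × count):
  A^8: L=3 ×1
  A^6: L=2 ×6, L=4 ×2
  A^4: L=1 ×9, L=3 ×19
  A^2: L=2 ×46, L=4 ×10
  A^0: L=1 ×27, L=3 ×41, L=5 ×2
  A^-2: L=2 ×46, L=4 ×10
  A^-4: L=1 ×9, L=3 ×19
  A^-6: L=2 ×6, L=4 ×2
  A^-8: L=3 ×1
Each group contributes A^e * Σ count * d^(L-1):
Powers of d = -A^2 - A^-2: d^2 = A^4 + 2 + A^-4; d^3 = -A^6 - 3*A^2 - 3*A^-2 - A^-6; d^4 = A^8 + 4*A^4 + 6 + 4*A^-4 + A^-8.
  A^8 * (d^2) = A^12 + 2*A^8 + A^4
  A^6 * (6*d + 2*d^3) = -2*A^12 - 12*A^8 - 12*A^4 - 2
  A^4 * (9 + 19*d^2) = 19*A^8 + 47*A^4 + 19
  A^2 * (46*d + 10*d^3) = -10*A^8 - 76*A^4 - 76 - 10*A^-4
  A^0 * (27 + 41*d^2 + 2*d^4) = 2*A^8 + 49*A^4 + 121 + 49*A^-4 + 2*A^-8
  A^-2 * (46*d + 10*d^3) = -10*A^4 - 76 - 76*A^-4 - 10*A^-8
  A^-4 * (9 + 19*d^2) = 19 + 47*A^-4 + 19*A^-8
  A^-6 * (6*d + 2*d^3) = -2 - 12*A^-4 - 12*A^-8 - 2*A^-12
  A^-8 * (d^2) = A^-4 + 2*A^-8 + A^-12
Summing the groups: <K> = -A^12 + A^8 - A^4 + 3 - A^-4 + A^-8 - A^-12
Normalise by the writhe: (-A^3)^(-w) = (-A^3)^(0) = 1, so f(A) = 1 * <K> = -A^12 + A^8 - A^4 + 3 - A^-4 + A^-8 - A^-12.
Substitute A = t^(-1/4), i.e. A^e → t^(-e/4): V(t) = -t^3 + t^2 - t + 3 - t^-1 + t^-2 - t^-3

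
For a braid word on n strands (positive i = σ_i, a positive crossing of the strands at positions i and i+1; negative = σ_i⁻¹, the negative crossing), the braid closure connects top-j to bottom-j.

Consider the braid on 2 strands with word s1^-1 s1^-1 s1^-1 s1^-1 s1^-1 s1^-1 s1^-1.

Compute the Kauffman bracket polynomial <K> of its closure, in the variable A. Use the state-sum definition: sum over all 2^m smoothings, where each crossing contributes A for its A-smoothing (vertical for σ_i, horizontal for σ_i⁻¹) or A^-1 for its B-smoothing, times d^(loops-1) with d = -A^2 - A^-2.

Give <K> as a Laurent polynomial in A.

A^19 - A^15 + A^11 - A^7 + A^3 - A^-1 - A^-9

Derivation:
Braid: s1^-1 s1^-1 s1^-1 s1^-1 s1^-1 s1^-1 s1^-1 on 2 strands, 7 crossings.
Writhe w = (#positive) - (#negative) = 0 - 7 = -7.
State-sum expansion of <K>. There are 2^7 = 128 states.
For each crossing: s=0 is the vertical smoothing, s=1 horizontal. Crossing k contributes A^(sign_k * (1 - 2*s_k)); loop factor d = -A^2 - A^-2.
Tabulate the states by total A-exponent and number of loops L (A-exp: L × count):
  A^7: L=7 ×1
  A^5: L=6 ×7
  A^3: L=5 ×21
  A^1: L=4 ×35
  A^-1: L=3 ×35
  A^-3: L=2 ×21
  A^-5: L=1 ×7
  A^-7: L=2 ×1
Each group contributes A^e * Σ count * d^(L-1):
Powers of d = -A^2 - A^-2: d^2 = A^4 + 2 + A^-4; d^3 = -A^6 - 3*A^2 - 3*A^-2 - A^-6; d^4 = A^8 + 4*A^4 + 6 + 4*A^-4 + A^-8; d^5 = -A^10 - 5*A^6 - 10*A^2 - 10*A^-2 - 5*A^-6 - A^-10; d^6 = A^12 + 6*A^8 + 15*A^4 + 20 + 15*A^-4 + 6*A^-8 + A^-12.
  A^7 * (d^6) = A^19 + 6*A^15 + 15*A^11 + 20*A^7 + 15*A^3 + 6*A^-1 + A^-5
  A^5 * (7*d^5) = -7*A^15 - 35*A^11 - 70*A^7 - 70*A^3 - 35*A^-1 - 7*A^-5
  A^3 * (21*d^4) = 21*A^11 + 84*A^7 + 126*A^3 + 84*A^-1 + 21*A^-5
  A^1 * (35*d^3) = -35*A^7 - 105*A^3 - 105*A^-1 - 35*A^-5
  A^-1 * (35*d^2) = 35*A^3 + 70*A^-1 + 35*A^-5
  A^-3 * (21*d) = -21*A^-1 - 21*A^-5
  A^-5 * (7) = 7*A^-5
  A^-7 * (d) = -A^-5 - A^-9
Summing the groups: <K> = A^19 - A^15 + A^11 - A^7 + A^3 - A^-1 - A^-9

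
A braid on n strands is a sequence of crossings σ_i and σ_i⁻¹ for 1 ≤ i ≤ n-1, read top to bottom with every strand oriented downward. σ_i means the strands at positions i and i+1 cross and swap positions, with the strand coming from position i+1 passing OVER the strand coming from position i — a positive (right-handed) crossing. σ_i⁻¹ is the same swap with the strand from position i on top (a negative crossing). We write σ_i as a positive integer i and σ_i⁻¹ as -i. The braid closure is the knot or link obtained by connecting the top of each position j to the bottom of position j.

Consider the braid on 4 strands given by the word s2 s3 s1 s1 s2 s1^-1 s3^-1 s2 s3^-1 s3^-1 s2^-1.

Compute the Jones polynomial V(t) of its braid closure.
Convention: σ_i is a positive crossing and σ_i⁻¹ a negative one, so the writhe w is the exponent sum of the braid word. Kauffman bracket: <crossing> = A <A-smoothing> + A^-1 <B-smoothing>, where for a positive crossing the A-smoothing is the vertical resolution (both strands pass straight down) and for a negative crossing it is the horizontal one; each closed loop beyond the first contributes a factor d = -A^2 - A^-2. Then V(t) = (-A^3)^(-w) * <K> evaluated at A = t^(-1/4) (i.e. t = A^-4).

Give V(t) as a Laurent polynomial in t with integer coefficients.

The presented braid s2 s3 s1 s1 s2 s1^-1 s3^-1 s2 s3^-1 s3^-1 s2^-1 on 4 strands reduces by inverse Markov moves (closure unchanged at each step):
  Deconjugate: the word is γ·β·γ⁻¹ with γ = s2 s3 (prefix) and γ⁻¹ = s3^-1 s2^-1 (suffix); strip both.
Reduced to β = s1 s1 s2 s1^-1 s3^-1 s2 s3^-1 on 4 strands, 7 crossings.
Compute on β:
Braid: s1 s1 s2 s1^-1 s3^-1 s2 s3^-1 on 4 strands, 7 crossings.
Writhe w = (#positive) - (#negative) = 4 - 3 = 1.
Computing the Kauffman bracket via state sum. There are 2^7 = 128 states.
Smooth each crossing (0=||, 1=⌣⌢); contribution A^(Σ sign_k(1-2s_k)) * d^(L-1).
Tabulate the states by total A-exponent and number of loops L (A-exp: L × count):
  A^7: L=3 ×1
  A^5: L=2 ×4, L=4 ×3
  A^3: L=1 ×5, L=3 ×15, L=5 ×1
  A^1: L=2 ×27, L=4 ×8
  A^-1: L=1 ×14, L=3 ×20, L=5 ×1
  A^-3: L=2 ×17, L=4 ×4
  A^-5: L=3 ×7
  A^-7: L=4 ×1
Each group contributes A^e * Σ count * d^(L-1):
Powers of d = -A^2 - A^-2: d^2 = A^4 + 2 + A^-4; d^3 = -A^6 - 3*A^2 - 3*A^-2 - A^-6; d^4 = A^8 + 4*A^4 + 6 + 4*A^-4 + A^-8.
  A^7 * (d^2) = A^11 + 2*A^7 + A^3
  A^5 * (4*d + 3*d^3) = -3*A^11 - 13*A^7 - 13*A^3 - 3*A^-1
  A^3 * (5 + 15*d^2 + d^4) = A^11 + 19*A^7 + 41*A^3 + 19*A^-1 + A^-5
  A^1 * (27*d + 8*d^3) = -8*A^7 - 51*A^3 - 51*A^-1 - 8*A^-5
  A^-1 * (14 + 20*d^2 + d^4) = A^7 + 24*A^3 + 60*A^-1 + 24*A^-5 + A^-9
  A^-3 * (17*d + 4*d^3) = -4*A^3 - 29*A^-1 - 29*A^-5 - 4*A^-9
  A^-5 * (7*d^2) = 7*A^-1 + 14*A^-5 + 7*A^-9
  A^-7 * (d^3) = -A^-1 - 3*A^-5 - 3*A^-9 - A^-13
Summing the groups: <K> = -A^11 + A^7 - 2*A^3 + 2*A^-1 - A^-5 + A^-9 - A^-13
Normalise by the writhe: (-A^3)^(-w) = (-A^3)^(-1) = -A^-3, so f(A) = -A^-3 * <K> = A^8 - A^4 + 2 - 2*A^-4 + A^-8 - A^-12 + A^-16.
Substitute A = t^(-1/4), i.e. A^e → t^(-e/4): V(t) = t^4 - t^3 + t^2 - 2*t + 2 - t^-1 + t^-2

Answer: t^4 - t^3 + t^2 - 2*t + 2 - t^-1 + t^-2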